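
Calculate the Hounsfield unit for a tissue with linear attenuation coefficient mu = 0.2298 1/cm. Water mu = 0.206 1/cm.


HU = ((mu_tissue - mu_water) / mu_water) * 1000
HU = ((0.2298 - 0.206) / 0.206) * 1000
HU = 115.5


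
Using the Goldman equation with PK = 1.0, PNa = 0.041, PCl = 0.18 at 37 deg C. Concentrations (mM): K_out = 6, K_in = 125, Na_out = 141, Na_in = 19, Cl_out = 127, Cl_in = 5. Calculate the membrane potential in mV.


Vm = (RT/F)*ln((PK*Ko + PNa*Nao + PCl*Cli)/(PK*Ki + PNa*Nai + PCl*Clo))
Numer = 12.681, Denom = 148.639
Vm = -65.78 mV


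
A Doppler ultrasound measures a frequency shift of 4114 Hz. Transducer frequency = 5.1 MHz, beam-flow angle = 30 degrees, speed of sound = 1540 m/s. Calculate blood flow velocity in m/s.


v = fd * c / (2 * f0 * cos(theta))
v = 4114 * 1540 / (2 * 5.1000e+06 * cos(30))
v = 0.7172 m/s


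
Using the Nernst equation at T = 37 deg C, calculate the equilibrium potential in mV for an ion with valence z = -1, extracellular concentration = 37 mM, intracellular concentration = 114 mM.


E = (RT/(zF)) * ln(C_out/C_in)
T = 37 + 273.15 = 310.15 K
E = (8.314 * 310.15 / (-1 * 96485)) * ln(37/114)
E = 30.07 mV


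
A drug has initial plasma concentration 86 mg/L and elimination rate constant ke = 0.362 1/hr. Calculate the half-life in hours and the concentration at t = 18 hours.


t_half = ln(2) / ke = 0.693147 / 0.362 = 1.915 hr
C(t) = C0 * exp(-ke*t) = 86 * exp(-0.362*18)
C(18) = 0.1272 mg/L


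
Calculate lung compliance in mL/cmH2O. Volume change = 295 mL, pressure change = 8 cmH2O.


C = dV / dP
C = 295 / 8
C = 36.88 mL/cmH2O


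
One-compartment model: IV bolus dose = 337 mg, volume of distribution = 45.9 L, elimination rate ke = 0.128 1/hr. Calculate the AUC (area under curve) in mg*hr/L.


C0 = Dose/Vd = 337/45.9 = 7.34205 mg/L
AUC = C0/ke = 7.34205/0.128
AUC = 57.36 mg*hr/L


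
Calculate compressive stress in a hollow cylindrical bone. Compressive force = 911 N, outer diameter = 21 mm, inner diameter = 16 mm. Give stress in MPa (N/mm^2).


A = pi*(r_o^2 - r_i^2)
r_o = 10.5 mm, r_i = 8 mm
A = 145.299 mm^2
sigma = F/A = 911 / 145.299
sigma = 6.27 MPa


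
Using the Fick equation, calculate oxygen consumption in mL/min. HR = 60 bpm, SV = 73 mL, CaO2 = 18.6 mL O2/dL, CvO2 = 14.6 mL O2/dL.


CO = HR*SV = 60*73/1000 = 4.38 L/min
a-v O2 diff = 18.6 - 14.6 = 4 mL/dL
VO2 = CO * (CaO2-CvO2) * 10 dL/L
VO2 = 4.38 * 4 * 10
VO2 = 175.2 mL/min


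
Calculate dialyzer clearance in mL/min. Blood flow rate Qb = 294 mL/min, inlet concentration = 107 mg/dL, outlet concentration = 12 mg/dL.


K = Qb * (Cb_in - Cb_out) / Cb_in
K = 294 * (107 - 12) / 107
K = 261 mL/min


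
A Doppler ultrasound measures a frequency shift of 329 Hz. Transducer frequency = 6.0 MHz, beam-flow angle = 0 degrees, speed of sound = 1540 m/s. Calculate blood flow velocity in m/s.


v = fd * c / (2 * f0 * cos(theta))
v = 329 * 1540 / (2 * 6.0000e+06 * cos(0))
v = 0.04222 m/s


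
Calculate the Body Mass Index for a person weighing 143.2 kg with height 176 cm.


BMI = weight / height^2
height = 176 cm = 1.76 m
BMI = 143.2 / 1.76^2
BMI = 46.23 kg/m^2


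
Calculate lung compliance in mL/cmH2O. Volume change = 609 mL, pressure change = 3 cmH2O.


C = dV / dP
C = 609 / 3
C = 203 mL/cmH2O


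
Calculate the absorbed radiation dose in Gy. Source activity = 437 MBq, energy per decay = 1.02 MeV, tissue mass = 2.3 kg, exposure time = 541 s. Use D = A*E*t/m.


A = 437 MBq = 4.3700e+08 Bq
E = 1.02 MeV = 1.63404e-13 J
D = A*E*t/m = 4.3700e+08*1.63404e-13*541/2.3
D = 0.0168 Gy


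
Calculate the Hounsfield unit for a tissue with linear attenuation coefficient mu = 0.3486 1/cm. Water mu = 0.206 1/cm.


HU = ((mu_tissue - mu_water) / mu_water) * 1000
HU = ((0.3486 - 0.206) / 0.206) * 1000
HU = 692.2


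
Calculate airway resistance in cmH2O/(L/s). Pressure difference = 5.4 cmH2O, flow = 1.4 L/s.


R = dP / flow
R = 5.4 / 1.4
R = 3.857 cmH2O/(L/s)


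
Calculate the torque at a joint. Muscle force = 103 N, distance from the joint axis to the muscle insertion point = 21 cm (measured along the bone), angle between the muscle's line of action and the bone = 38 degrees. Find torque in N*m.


Torque = F * d * sin(theta)   (moment arm = d*sin(theta))
d = 21 cm = 0.21 m
Torque = 103 * 0.21 * sin(38)
Torque = 13.32 N*m


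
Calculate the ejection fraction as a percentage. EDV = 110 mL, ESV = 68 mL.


SV = EDV - ESV = 110 - 68 = 42 mL
EF = SV/EDV * 100 = 42/110 * 100
EF = 38.18%


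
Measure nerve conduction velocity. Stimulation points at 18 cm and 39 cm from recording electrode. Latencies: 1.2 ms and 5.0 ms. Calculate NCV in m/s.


Distance = (39 - 18) / 100 = 0.21 m
dt = (5.0 - 1.2) / 1000 = 0.0038 s
NCV = dist / dt = 55.26 m/s


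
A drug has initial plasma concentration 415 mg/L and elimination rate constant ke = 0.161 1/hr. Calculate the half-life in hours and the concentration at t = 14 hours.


t_half = ln(2) / ke = 0.693147 / 0.161 = 4.305 hr
C(t) = C0 * exp(-ke*t) = 415 * exp(-0.161*14)
C(14) = 43.57 mg/L


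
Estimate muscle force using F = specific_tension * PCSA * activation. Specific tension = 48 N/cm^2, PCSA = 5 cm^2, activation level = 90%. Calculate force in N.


F = sigma * PCSA * activation
F = 48 * 5 * 0.9
F = 216 N


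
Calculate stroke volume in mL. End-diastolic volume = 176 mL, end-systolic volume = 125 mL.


SV = EDV - ESV
SV = 176 - 125
SV = 51 mL


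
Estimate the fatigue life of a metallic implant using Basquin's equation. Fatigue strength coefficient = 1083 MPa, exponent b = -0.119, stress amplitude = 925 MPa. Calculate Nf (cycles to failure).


sigma_a = sigma_f' * (2Nf)^b
2Nf = (sigma_a/sigma_f')^(1/b)
2Nf = (925/1083)^(1/-0.119)
2Nf = 3.7628654
Nf = 1.881


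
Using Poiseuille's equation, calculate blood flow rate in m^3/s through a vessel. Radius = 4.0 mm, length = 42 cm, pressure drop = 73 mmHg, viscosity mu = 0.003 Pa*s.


Q = pi*r^4*dP / (8*mu*L)
r = 0.004 m, L = 0.42 m
dP = 73 mmHg = 9732.506 Pa
Q = 7.7652e-04 m^3/s


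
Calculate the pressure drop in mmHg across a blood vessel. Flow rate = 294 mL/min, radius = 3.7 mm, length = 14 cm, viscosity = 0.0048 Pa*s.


dP = 8*mu*L*Q / (pi*r^4)
Q = 294 mL/min = 4.9e-06 m^3/s
dP = 44.7403 Pa = 44.7403 / 133.322 mmHg = 0.3356 mmHg


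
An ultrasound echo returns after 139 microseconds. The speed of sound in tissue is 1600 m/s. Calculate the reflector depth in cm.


depth = c * t / 2
t = 139 us = 1.3900e-04 s
depth = 1600 * 1.3900e-04 / 2
depth = 0.1112 m = 11.12 cm


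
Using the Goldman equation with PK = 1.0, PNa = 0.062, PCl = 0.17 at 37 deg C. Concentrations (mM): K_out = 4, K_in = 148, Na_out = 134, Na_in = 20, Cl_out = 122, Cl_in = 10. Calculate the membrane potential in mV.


Vm = (RT/F)*ln((PK*Ko + PNa*Nao + PCl*Cli)/(PK*Ki + PNa*Nai + PCl*Clo))
Numer = 14.008, Denom = 169.98
Vm = -66.71 mV


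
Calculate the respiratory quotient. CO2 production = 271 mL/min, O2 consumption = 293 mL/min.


RQ = VCO2 / VO2
RQ = 271 / 293
RQ = 0.9249


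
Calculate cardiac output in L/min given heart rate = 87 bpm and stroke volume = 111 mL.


CO = HR * SV
CO = 87 * 111 / 1000
CO = 9.657 L/min


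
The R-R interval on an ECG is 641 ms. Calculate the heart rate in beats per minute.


HR = 60 / RR_interval(s)
RR = 641 ms = 0.641 s
HR = 60 / 0.641 = 93.6 bpm


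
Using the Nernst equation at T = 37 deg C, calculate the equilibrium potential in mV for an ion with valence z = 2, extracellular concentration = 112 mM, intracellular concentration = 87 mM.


E = (RT/(zF)) * ln(C_out/C_in)
T = 37 + 273.15 = 310.15 K
E = (8.314 * 310.15 / (2 * 96485)) * ln(112/87)
E = 3.375 mV


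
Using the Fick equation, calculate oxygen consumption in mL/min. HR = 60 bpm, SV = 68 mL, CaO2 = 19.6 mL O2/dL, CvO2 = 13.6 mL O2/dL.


CO = HR*SV = 60*68/1000 = 4.08 L/min
a-v O2 diff = 19.6 - 13.6 = 6 mL/dL
VO2 = CO * (CaO2-CvO2) * 10 dL/L
VO2 = 4.08 * 6 * 10
VO2 = 244.8 mL/min


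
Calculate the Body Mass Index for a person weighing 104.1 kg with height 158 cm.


BMI = weight / height^2
height = 158 cm = 1.58 m
BMI = 104.1 / 1.58^2
BMI = 41.7 kg/m^2


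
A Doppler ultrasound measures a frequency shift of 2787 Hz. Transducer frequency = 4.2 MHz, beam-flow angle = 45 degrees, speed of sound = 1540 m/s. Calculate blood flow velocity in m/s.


v = fd * c / (2 * f0 * cos(theta))
v = 2787 * 1540 / (2 * 4.2000e+06 * cos(45))
v = 0.7226 m/s


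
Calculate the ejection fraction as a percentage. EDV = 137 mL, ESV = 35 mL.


SV = EDV - ESV = 137 - 35 = 102 mL
EF = SV/EDV * 100 = 102/137 * 100
EF = 74.45%


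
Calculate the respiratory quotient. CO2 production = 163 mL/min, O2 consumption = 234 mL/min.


RQ = VCO2 / VO2
RQ = 163 / 234
RQ = 0.6966


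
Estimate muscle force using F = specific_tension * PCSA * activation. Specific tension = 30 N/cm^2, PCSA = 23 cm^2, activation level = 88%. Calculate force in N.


F = sigma * PCSA * activation
F = 30 * 23 * 0.88
F = 607.2 N


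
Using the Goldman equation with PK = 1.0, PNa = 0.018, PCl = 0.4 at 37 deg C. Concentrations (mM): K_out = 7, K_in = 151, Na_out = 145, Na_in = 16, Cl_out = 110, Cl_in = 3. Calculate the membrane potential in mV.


Vm = (RT/F)*ln((PK*Ko + PNa*Nao + PCl*Cli)/(PK*Ki + PNa*Nai + PCl*Clo))
Numer = 10.81, Denom = 195.288
Vm = -77.34 mV


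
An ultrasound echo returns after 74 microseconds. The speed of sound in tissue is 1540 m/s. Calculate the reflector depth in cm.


depth = c * t / 2
t = 74 us = 7.4000e-05 s
depth = 1540 * 7.4000e-05 / 2
depth = 0.05698 m = 5.698 cm


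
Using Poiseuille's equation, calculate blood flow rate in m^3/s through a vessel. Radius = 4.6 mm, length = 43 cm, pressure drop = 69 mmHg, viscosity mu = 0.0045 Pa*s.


Q = pi*r^4*dP / (8*mu*L)
r = 0.0046 m, L = 0.43 m
dP = 69 mmHg = 9199.218 Pa
Q = 8.3591e-04 m^3/s


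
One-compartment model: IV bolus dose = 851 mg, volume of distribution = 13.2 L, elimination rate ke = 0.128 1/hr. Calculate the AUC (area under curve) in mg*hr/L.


C0 = Dose/Vd = 851/13.2 = 64.4697 mg/L
AUC = C0/ke = 64.4697/0.128
AUC = 503.7 mg*hr/L


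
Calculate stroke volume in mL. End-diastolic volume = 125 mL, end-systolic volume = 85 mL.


SV = EDV - ESV
SV = 125 - 85
SV = 40 mL


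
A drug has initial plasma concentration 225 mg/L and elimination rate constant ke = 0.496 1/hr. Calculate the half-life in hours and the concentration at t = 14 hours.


t_half = ln(2) / ke = 0.693147 / 0.496 = 1.397 hr
C(t) = C0 * exp(-ke*t) = 225 * exp(-0.496*14)
C(14) = 0.217 mg/L


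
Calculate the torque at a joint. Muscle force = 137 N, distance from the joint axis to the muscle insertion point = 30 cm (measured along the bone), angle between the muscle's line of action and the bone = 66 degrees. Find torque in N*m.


Torque = F * d * sin(theta)   (moment arm = d*sin(theta))
d = 30 cm = 0.3 m
Torque = 137 * 0.3 * sin(66)
Torque = 37.55 N*m


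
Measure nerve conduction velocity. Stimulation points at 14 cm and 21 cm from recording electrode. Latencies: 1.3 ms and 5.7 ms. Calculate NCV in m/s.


Distance = (21 - 14) / 100 = 0.07 m
dt = (5.7 - 1.3) / 1000 = 0.0044 s
NCV = dist / dt = 15.91 m/s


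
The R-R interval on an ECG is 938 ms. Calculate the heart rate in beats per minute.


HR = 60 / RR_interval(s)
RR = 938 ms = 0.938 s
HR = 60 / 0.938 = 63.97 bpm


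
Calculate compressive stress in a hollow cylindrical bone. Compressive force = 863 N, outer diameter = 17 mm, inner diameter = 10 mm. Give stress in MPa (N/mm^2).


A = pi*(r_o^2 - r_i^2)
r_o = 8.5 mm, r_i = 5 mm
A = 148.44 mm^2
sigma = F/A = 863 / 148.44
sigma = 5.814 MPa


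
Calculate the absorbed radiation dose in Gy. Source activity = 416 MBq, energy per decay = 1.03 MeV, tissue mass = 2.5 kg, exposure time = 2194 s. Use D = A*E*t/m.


A = 416 MBq = 4.1600e+08 Bq
E = 1.03 MeV = 1.65006e-13 J
D = A*E*t/m = 4.1600e+08*1.65006e-13*2194/2.5
D = 0.06024 Gy


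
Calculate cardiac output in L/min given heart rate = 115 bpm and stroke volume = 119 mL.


CO = HR * SV
CO = 115 * 119 / 1000
CO = 13.69 L/min


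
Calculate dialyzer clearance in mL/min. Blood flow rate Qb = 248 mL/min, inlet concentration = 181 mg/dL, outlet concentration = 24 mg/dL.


K = Qb * (Cb_in - Cb_out) / Cb_in
K = 248 * (181 - 24) / 181
K = 215.1 mL/min


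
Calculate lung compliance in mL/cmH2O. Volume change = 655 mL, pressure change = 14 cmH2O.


C = dV / dP
C = 655 / 14
C = 46.79 mL/cmH2O


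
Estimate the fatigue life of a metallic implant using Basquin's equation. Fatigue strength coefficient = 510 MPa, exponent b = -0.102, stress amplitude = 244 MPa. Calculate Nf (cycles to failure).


sigma_a = sigma_f' * (2Nf)^b
2Nf = (sigma_a/sigma_f')^(1/b)
2Nf = (244/510)^(1/-0.102)
2Nf = 1377.2825
Nf = 688.6


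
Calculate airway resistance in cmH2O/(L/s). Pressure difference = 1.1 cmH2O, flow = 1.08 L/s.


R = dP / flow
R = 1.1 / 1.08
R = 1.019 cmH2O/(L/s)


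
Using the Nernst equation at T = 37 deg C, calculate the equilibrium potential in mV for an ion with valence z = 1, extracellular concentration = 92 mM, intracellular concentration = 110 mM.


E = (RT/(zF)) * ln(C_out/C_in)
T = 37 + 273.15 = 310.15 K
E = (8.314 * 310.15 / (1 * 96485)) * ln(92/110)
E = -4.776 mV


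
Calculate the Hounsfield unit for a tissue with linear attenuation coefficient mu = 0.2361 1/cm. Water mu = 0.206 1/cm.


HU = ((mu_tissue - mu_water) / mu_water) * 1000
HU = ((0.2361 - 0.206) / 0.206) * 1000
HU = 146.1


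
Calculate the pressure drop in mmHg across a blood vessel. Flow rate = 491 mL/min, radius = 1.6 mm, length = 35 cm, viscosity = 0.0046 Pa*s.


dP = 8*mu*L*Q / (pi*r^4)
Q = 491 mL/min = 8.18333e-06 m^3/s
dP = 5119.37 Pa = 5119.37 / 133.322 mmHg = 38.4 mmHg


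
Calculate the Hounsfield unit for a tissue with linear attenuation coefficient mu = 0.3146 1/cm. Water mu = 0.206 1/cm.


HU = ((mu_tissue - mu_water) / mu_water) * 1000
HU = ((0.3146 - 0.206) / 0.206) * 1000
HU = 527.2


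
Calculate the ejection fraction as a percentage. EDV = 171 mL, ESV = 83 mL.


SV = EDV - ESV = 171 - 83 = 88 mL
EF = SV/EDV * 100 = 88/171 * 100
EF = 51.46%


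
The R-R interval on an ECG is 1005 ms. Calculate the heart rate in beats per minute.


HR = 60 / RR_interval(s)
RR = 1005 ms = 1.005 s
HR = 60 / 1.005 = 59.7 bpm


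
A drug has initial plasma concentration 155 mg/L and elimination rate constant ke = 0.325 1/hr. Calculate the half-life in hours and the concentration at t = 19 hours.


t_half = ln(2) / ke = 0.693147 / 0.325 = 2.133 hr
C(t) = C0 * exp(-ke*t) = 155 * exp(-0.325*19)
C(19) = 0.3225 mg/L


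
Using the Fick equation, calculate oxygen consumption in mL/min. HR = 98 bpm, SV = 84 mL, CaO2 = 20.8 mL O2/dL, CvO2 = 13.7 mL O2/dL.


CO = HR*SV = 98*84/1000 = 8.232 L/min
a-v O2 diff = 20.8 - 13.7 = 7.1 mL/dL
VO2 = CO * (CaO2-CvO2) * 10 dL/L
VO2 = 8.232 * 7.1 * 10
VO2 = 584.5 mL/min


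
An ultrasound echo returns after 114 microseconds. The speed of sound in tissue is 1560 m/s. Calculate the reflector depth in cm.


depth = c * t / 2
t = 114 us = 1.1400e-04 s
depth = 1560 * 1.1400e-04 / 2
depth = 0.08892 m = 8.892 cm


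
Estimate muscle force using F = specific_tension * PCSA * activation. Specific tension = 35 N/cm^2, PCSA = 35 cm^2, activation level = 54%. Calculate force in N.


F = sigma * PCSA * activation
F = 35 * 35 * 0.54
F = 661.5 N


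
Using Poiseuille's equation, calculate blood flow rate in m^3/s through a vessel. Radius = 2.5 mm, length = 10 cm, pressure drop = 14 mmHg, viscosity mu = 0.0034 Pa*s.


Q = pi*r^4*dP / (8*mu*L)
r = 0.0025 m, L = 0.1 m
dP = 14 mmHg = 1866.508 Pa
Q = 8.4211e-05 m^3/s


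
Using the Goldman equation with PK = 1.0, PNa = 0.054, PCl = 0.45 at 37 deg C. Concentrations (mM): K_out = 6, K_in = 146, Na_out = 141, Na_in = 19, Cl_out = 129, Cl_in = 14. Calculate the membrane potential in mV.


Vm = (RT/F)*ln((PK*Ko + PNa*Nao + PCl*Cli)/(PK*Ki + PNa*Nai + PCl*Clo))
Numer = 19.914, Denom = 205.076
Vm = -62.32 mV


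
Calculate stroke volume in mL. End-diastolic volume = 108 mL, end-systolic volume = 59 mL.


SV = EDV - ESV
SV = 108 - 59
SV = 49 mL


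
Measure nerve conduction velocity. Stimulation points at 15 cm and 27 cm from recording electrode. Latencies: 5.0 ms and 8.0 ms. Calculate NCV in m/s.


Distance = (27 - 15) / 100 = 0.12 m
dt = (8.0 - 5.0) / 1000 = 0.003 s
NCV = dist / dt = 40 m/s


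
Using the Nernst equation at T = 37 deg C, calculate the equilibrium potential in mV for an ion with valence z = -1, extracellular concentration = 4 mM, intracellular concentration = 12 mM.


E = (RT/(zF)) * ln(C_out/C_in)
T = 37 + 273.15 = 310.15 K
E = (8.314 * 310.15 / (-1 * 96485)) * ln(4/12)
E = 29.36 mV


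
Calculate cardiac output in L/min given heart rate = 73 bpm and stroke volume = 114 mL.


CO = HR * SV
CO = 73 * 114 / 1000
CO = 8.322 L/min


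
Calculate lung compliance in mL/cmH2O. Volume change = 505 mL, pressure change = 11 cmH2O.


C = dV / dP
C = 505 / 11
C = 45.91 mL/cmH2O


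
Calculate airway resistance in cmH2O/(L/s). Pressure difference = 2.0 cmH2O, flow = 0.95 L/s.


R = dP / flow
R = 2.0 / 0.95
R = 2.105 cmH2O/(L/s)


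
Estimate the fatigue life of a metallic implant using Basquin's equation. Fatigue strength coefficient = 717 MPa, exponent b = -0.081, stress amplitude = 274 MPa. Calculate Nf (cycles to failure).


sigma_a = sigma_f' * (2Nf)^b
2Nf = (sigma_a/sigma_f')^(1/b)
2Nf = (274/717)^(1/-0.081)
2Nf = 143759.63
Nf = 7.188e+04


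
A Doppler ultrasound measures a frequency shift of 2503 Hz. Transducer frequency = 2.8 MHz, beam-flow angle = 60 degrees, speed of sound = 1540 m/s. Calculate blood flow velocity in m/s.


v = fd * c / (2 * f0 * cos(theta))
v = 2503 * 1540 / (2 * 2.8000e+06 * cos(60))
v = 1.377 m/s


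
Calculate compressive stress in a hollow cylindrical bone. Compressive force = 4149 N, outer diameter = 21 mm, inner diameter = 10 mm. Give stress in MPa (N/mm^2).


A = pi*(r_o^2 - r_i^2)
r_o = 10.5 mm, r_i = 5 mm
A = 267.821 mm^2
sigma = F/A = 4149 / 267.821
sigma = 15.49 MPa


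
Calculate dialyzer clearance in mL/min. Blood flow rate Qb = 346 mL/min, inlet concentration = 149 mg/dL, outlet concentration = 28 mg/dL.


K = Qb * (Cb_in - Cb_out) / Cb_in
K = 346 * (149 - 28) / 149
K = 281 mL/min


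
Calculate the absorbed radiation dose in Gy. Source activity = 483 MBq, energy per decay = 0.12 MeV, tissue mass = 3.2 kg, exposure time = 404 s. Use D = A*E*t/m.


A = 483 MBq = 4.8300e+08 Bq
E = 0.12 MeV = 1.9224e-14 J
D = A*E*t/m = 4.8300e+08*1.9224e-14*404/3.2
D = 0.001172 Gy


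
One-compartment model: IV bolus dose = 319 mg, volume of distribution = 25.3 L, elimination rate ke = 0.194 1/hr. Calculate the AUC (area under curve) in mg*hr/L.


C0 = Dose/Vd = 319/25.3 = 12.6087 mg/L
AUC = C0/ke = 12.6087/0.194
AUC = 64.99 mg*hr/L


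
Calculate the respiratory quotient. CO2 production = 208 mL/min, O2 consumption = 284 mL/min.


RQ = VCO2 / VO2
RQ = 208 / 284
RQ = 0.7324


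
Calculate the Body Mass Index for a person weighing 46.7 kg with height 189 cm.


BMI = weight / height^2
height = 189 cm = 1.89 m
BMI = 46.7 / 1.89^2
BMI = 13.07 kg/m^2


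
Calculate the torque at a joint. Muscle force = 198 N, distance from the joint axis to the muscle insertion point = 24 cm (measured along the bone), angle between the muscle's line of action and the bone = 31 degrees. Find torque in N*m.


Torque = F * d * sin(theta)   (moment arm = d*sin(theta))
d = 24 cm = 0.24 m
Torque = 198 * 0.24 * sin(31)
Torque = 24.47 N*m


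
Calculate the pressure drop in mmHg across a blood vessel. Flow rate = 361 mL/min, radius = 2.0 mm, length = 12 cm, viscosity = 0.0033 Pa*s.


dP = 8*mu*L*Q / (pi*r^4)
Q = 361 mL/min = 6.01667e-06 m^3/s
dP = 379.203 Pa = 379.203 / 133.322 mmHg = 2.844 mmHg


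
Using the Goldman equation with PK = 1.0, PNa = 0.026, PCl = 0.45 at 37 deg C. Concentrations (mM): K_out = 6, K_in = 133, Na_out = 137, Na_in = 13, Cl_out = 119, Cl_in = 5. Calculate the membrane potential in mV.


Vm = (RT/F)*ln((PK*Ko + PNa*Nao + PCl*Cli)/(PK*Ki + PNa*Nai + PCl*Clo))
Numer = 11.812, Denom = 186.888
Vm = -73.8 mV


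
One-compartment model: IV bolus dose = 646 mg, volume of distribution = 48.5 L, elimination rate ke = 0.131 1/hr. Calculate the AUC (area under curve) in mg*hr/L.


C0 = Dose/Vd = 646/48.5 = 13.3196 mg/L
AUC = C0/ke = 13.3196/0.131
AUC = 101.7 mg*hr/L


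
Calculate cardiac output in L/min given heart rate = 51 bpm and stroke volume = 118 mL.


CO = HR * SV
CO = 51 * 118 / 1000
CO = 6.018 L/min


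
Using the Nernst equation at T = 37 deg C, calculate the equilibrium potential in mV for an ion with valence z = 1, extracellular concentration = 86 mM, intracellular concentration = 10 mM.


E = (RT/(zF)) * ln(C_out/C_in)
T = 37 + 273.15 = 310.15 K
E = (8.314 * 310.15 / (1 * 96485)) * ln(86/10)
E = 57.51 mV


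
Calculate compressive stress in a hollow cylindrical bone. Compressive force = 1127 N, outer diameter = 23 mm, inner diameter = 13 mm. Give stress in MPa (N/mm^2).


A = pi*(r_o^2 - r_i^2)
r_o = 11.5 mm, r_i = 6.5 mm
A = 282.743 mm^2
sigma = F/A = 1127 / 282.743
sigma = 3.986 MPa


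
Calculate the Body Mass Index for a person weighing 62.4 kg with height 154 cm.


BMI = weight / height^2
height = 154 cm = 1.54 m
BMI = 62.4 / 1.54^2
BMI = 26.31 kg/m^2


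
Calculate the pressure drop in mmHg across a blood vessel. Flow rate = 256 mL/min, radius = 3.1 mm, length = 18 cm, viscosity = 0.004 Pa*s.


dP = 8*mu*L*Q / (pi*r^4)
Q = 256 mL/min = 4.26667e-06 m^3/s
dP = 84.7061 Pa = 84.7061 / 133.322 mmHg = 0.6353 mmHg


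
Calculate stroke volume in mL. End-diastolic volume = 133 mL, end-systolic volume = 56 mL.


SV = EDV - ESV
SV = 133 - 56
SV = 77 mL


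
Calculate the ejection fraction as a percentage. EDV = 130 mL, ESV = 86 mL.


SV = EDV - ESV = 130 - 86 = 44 mL
EF = SV/EDV * 100 = 44/130 * 100
EF = 33.85%


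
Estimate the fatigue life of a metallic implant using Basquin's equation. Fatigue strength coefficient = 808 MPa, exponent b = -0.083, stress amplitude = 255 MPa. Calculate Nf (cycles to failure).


sigma_a = sigma_f' * (2Nf)^b
2Nf = (sigma_a/sigma_f')^(1/b)
2Nf = (255/808)^(1/-0.083)
2Nf = 1082910.4
Nf = 5.415e+05


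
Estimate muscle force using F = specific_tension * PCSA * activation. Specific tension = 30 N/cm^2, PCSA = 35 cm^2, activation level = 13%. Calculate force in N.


F = sigma * PCSA * activation
F = 30 * 35 * 0.13
F = 136.5 N


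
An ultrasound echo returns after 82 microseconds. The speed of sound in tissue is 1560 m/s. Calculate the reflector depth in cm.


depth = c * t / 2
t = 82 us = 8.2000e-05 s
depth = 1560 * 8.2000e-05 / 2
depth = 0.06396 m = 6.396 cm


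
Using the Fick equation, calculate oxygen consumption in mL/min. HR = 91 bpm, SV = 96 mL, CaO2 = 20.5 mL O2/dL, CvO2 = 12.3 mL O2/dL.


CO = HR*SV = 91*96/1000 = 8.736 L/min
a-v O2 diff = 20.5 - 12.3 = 8.2 mL/dL
VO2 = CO * (CaO2-CvO2) * 10 dL/L
VO2 = 8.736 * 8.2 * 10
VO2 = 716.4 mL/min


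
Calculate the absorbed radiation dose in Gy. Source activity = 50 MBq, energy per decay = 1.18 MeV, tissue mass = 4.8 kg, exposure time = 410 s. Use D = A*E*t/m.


A = 50 MBq = 5.0000e+07 Bq
E = 1.18 MeV = 1.89036e-13 J
D = A*E*t/m = 5.0000e+07*1.89036e-13*410/4.8
D = 8.0734e-04 Gy


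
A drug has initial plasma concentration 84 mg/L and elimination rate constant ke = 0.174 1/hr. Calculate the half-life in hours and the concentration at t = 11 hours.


t_half = ln(2) / ke = 0.693147 / 0.174 = 3.984 hr
C(t) = C0 * exp(-ke*t) = 84 * exp(-0.174*11)
C(11) = 12.39 mg/L


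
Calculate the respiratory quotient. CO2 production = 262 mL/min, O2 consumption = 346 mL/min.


RQ = VCO2 / VO2
RQ = 262 / 346
RQ = 0.7572


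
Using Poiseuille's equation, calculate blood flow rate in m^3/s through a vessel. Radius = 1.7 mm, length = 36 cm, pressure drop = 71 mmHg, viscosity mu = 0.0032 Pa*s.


Q = pi*r^4*dP / (8*mu*L)
r = 0.0017 m, L = 0.36 m
dP = 71 mmHg = 9465.862 Pa
Q = 2.6950e-05 m^3/s


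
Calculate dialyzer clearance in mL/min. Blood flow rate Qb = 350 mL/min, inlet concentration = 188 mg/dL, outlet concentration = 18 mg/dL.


K = Qb * (Cb_in - Cb_out) / Cb_in
K = 350 * (188 - 18) / 188
K = 316.5 mL/min


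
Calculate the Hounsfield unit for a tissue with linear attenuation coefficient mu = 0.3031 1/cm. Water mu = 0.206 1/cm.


HU = ((mu_tissue - mu_water) / mu_water) * 1000
HU = ((0.3031 - 0.206) / 0.206) * 1000
HU = 471.4


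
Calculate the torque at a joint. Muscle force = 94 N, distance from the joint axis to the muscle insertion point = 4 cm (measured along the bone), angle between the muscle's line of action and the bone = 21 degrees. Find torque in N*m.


Torque = F * d * sin(theta)   (moment arm = d*sin(theta))
d = 4 cm = 0.04 m
Torque = 94 * 0.04 * sin(21)
Torque = 1.347 N*m


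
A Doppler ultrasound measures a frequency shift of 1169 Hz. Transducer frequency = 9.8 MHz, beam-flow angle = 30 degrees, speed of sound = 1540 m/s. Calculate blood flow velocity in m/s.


v = fd * c / (2 * f0 * cos(theta))
v = 1169 * 1540 / (2 * 9.8000e+06 * cos(30))
v = 0.1061 m/s


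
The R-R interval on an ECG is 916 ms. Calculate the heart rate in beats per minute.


HR = 60 / RR_interval(s)
RR = 916 ms = 0.916 s
HR = 60 / 0.916 = 65.5 bpm


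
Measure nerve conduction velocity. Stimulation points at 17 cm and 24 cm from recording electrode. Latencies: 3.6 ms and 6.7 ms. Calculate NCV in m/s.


Distance = (24 - 17) / 100 = 0.07 m
dt = (6.7 - 3.6) / 1000 = 0.0031 s
NCV = dist / dt = 22.58 m/s


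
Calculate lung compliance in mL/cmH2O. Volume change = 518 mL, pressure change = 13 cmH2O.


C = dV / dP
C = 518 / 13
C = 39.85 mL/cmH2O


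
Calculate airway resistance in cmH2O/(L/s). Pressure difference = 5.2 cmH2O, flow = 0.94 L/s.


R = dP / flow
R = 5.2 / 0.94
R = 5.532 cmH2O/(L/s)


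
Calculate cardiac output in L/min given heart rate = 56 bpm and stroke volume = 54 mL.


CO = HR * SV
CO = 56 * 54 / 1000
CO = 3.024 L/min


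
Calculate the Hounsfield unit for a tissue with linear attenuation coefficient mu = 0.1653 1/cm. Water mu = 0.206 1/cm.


HU = ((mu_tissue - mu_water) / mu_water) * 1000
HU = ((0.1653 - 0.206) / 0.206) * 1000
HU = -197.6


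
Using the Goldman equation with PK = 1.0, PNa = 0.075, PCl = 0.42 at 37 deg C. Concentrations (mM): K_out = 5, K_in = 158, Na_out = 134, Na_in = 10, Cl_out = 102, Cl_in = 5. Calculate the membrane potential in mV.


Vm = (RT/F)*ln((PK*Ko + PNa*Nao + PCl*Cli)/(PK*Ki + PNa*Nai + PCl*Clo))
Numer = 17.15, Denom = 201.59
Vm = -65.86 mV


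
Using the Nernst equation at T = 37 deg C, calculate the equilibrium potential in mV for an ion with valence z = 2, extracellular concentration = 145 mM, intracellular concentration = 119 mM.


E = (RT/(zF)) * ln(C_out/C_in)
T = 37 + 273.15 = 310.15 K
E = (8.314 * 310.15 / (2 * 96485)) * ln(145/119)
E = 2.641 mV


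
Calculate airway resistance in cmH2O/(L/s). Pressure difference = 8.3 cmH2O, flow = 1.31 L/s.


R = dP / flow
R = 8.3 / 1.31
R = 6.336 cmH2O/(L/s)


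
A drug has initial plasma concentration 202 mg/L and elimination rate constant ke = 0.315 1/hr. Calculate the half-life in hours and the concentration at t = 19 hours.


t_half = ln(2) / ke = 0.693147 / 0.315 = 2.2 hr
C(t) = C0 * exp(-ke*t) = 202 * exp(-0.315*19)
C(19) = 0.5083 mg/L


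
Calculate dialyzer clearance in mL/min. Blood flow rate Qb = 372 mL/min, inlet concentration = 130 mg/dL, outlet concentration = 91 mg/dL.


K = Qb * (Cb_in - Cb_out) / Cb_in
K = 372 * (130 - 91) / 130
K = 111.6 mL/min


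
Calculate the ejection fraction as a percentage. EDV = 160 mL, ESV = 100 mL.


SV = EDV - ESV = 160 - 100 = 60 mL
EF = SV/EDV * 100 = 60/160 * 100
EF = 37.5%


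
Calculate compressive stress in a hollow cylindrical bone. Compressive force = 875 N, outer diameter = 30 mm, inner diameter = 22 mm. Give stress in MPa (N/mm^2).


A = pi*(r_o^2 - r_i^2)
r_o = 15 mm, r_i = 11 mm
A = 326.726 mm^2
sigma = F/A = 875 / 326.726
sigma = 2.678 MPa


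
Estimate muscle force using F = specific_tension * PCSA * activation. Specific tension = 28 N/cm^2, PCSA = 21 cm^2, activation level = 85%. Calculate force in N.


F = sigma * PCSA * activation
F = 28 * 21 * 0.85
F = 499.8 N


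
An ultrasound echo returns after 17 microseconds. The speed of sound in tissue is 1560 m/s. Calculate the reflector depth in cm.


depth = c * t / 2
t = 17 us = 1.7000e-05 s
depth = 1560 * 1.7000e-05 / 2
depth = 0.01326 m = 1.326 cm


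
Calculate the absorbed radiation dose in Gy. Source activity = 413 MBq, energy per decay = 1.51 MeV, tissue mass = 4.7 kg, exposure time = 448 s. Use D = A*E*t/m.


A = 413 MBq = 4.1300e+08 Bq
E = 1.51 MeV = 2.41902e-13 J
D = A*E*t/m = 4.1300e+08*2.41902e-13*448/4.7
D = 0.009523 Gy


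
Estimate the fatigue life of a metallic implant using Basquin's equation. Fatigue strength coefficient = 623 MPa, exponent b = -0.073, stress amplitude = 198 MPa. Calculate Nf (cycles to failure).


sigma_a = sigma_f' * (2Nf)^b
2Nf = (sigma_a/sigma_f')^(1/b)
2Nf = (198/623)^(1/-0.073)
2Nf = 6599198.4
Nf = 3.2996e+06


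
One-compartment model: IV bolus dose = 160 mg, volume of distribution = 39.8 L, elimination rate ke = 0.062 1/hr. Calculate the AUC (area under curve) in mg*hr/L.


C0 = Dose/Vd = 160/39.8 = 4.0201 mg/L
AUC = C0/ke = 4.0201/0.062
AUC = 64.84 mg*hr/L


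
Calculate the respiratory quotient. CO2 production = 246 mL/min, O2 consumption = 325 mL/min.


RQ = VCO2 / VO2
RQ = 246 / 325
RQ = 0.7569


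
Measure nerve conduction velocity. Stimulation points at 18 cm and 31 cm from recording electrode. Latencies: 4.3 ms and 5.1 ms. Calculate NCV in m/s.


Distance = (31 - 18) / 100 = 0.13 m
dt = (5.1 - 4.3) / 1000 = 8.0000e-04 s
NCV = dist / dt = 162.5 m/s


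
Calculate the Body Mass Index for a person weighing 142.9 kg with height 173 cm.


BMI = weight / height^2
height = 173 cm = 1.73 m
BMI = 142.9 / 1.73^2
BMI = 47.75 kg/m^2


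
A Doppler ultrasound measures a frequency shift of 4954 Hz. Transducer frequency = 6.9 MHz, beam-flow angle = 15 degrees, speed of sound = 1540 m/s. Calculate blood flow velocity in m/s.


v = fd * c / (2 * f0 * cos(theta))
v = 4954 * 1540 / (2 * 6.9000e+06 * cos(15))
v = 0.5723 m/s


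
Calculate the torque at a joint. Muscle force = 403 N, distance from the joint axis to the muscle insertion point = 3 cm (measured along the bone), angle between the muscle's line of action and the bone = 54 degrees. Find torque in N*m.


Torque = F * d * sin(theta)   (moment arm = d*sin(theta))
d = 3 cm = 0.03 m
Torque = 403 * 0.03 * sin(54)
Torque = 9.781 N*m


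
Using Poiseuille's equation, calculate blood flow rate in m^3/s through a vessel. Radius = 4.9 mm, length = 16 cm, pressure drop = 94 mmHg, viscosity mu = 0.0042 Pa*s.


Q = pi*r^4*dP / (8*mu*L)
r = 0.0049 m, L = 0.16 m
dP = 94 mmHg = 12532.268 Pa
Q = 0.004222 m^3/s


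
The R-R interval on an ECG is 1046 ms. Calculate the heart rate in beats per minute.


HR = 60 / RR_interval(s)
RR = 1046 ms = 1.046 s
HR = 60 / 1.046 = 57.36 bpm


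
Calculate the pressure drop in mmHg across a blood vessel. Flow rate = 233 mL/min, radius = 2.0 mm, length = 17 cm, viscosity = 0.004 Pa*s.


dP = 8*mu*L*Q / (pi*r^4)
Q = 233 mL/min = 3.88333e-06 m^3/s
dP = 420.275 Pa = 420.275 / 133.322 mmHg = 3.152 mmHg


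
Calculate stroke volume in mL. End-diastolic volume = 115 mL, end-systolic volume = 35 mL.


SV = EDV - ESV
SV = 115 - 35
SV = 80 mL


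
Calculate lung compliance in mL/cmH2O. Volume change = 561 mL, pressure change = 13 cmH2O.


C = dV / dP
C = 561 / 13
C = 43.15 mL/cmH2O


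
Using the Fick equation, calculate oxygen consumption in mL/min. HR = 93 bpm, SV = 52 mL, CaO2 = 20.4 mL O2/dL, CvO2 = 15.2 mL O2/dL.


CO = HR*SV = 93*52/1000 = 4.836 L/min
a-v O2 diff = 20.4 - 15.2 = 5.2 mL/dL
VO2 = CO * (CaO2-CvO2) * 10 dL/L
VO2 = 4.836 * 5.2 * 10
VO2 = 251.5 mL/min


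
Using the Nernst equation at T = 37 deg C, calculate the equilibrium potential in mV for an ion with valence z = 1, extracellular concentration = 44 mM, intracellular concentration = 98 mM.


E = (RT/(zF)) * ln(C_out/C_in)
T = 37 + 273.15 = 310.15 K
E = (8.314 * 310.15 / (1 * 96485)) * ln(44/98)
E = -21.4 mV


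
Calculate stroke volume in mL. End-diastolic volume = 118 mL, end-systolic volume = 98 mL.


SV = EDV - ESV
SV = 118 - 98
SV = 20 mL


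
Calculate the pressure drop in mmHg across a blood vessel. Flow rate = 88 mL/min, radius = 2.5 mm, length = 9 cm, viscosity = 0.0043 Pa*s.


dP = 8*mu*L*Q / (pi*r^4)
Q = 88 mL/min = 1.46667e-06 m^3/s
dP = 37.0019 Pa = 37.0019 / 133.322 mmHg = 0.2775 mmHg


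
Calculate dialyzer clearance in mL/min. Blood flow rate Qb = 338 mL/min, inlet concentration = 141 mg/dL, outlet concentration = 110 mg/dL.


K = Qb * (Cb_in - Cb_out) / Cb_in
K = 338 * (141 - 110) / 141
K = 74.31 mL/min


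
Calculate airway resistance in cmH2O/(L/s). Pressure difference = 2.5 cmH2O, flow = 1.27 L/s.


R = dP / flow
R = 2.5 / 1.27
R = 1.969 cmH2O/(L/s)


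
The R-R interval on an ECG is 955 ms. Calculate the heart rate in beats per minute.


HR = 60 / RR_interval(s)
RR = 955 ms = 0.955 s
HR = 60 / 0.955 = 62.83 bpm


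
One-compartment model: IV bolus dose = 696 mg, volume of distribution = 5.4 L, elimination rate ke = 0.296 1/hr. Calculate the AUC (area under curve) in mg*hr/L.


C0 = Dose/Vd = 696/5.4 = 128.889 mg/L
AUC = C0/ke = 128.889/0.296
AUC = 435.4 mg*hr/L


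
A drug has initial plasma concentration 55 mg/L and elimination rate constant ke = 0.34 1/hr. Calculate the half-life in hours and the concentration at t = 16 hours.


t_half = ln(2) / ke = 0.693147 / 0.34 = 2.039 hr
C(t) = C0 * exp(-ke*t) = 55 * exp(-0.34*16)
C(16) = 0.2387 mg/L


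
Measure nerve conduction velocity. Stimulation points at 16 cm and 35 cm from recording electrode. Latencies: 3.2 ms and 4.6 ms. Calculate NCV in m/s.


Distance = (35 - 16) / 100 = 0.19 m
dt = (4.6 - 3.2) / 1000 = 0.0014 s
NCV = dist / dt = 135.7 m/s


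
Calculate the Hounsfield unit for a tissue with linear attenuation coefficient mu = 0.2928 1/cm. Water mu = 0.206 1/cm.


HU = ((mu_tissue - mu_water) / mu_water) * 1000
HU = ((0.2928 - 0.206) / 0.206) * 1000
HU = 421.4


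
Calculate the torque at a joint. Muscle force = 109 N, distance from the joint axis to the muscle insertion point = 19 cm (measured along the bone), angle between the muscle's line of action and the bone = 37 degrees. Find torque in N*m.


Torque = F * d * sin(theta)   (moment arm = d*sin(theta))
d = 19 cm = 0.19 m
Torque = 109 * 0.19 * sin(37)
Torque = 12.46 N*m


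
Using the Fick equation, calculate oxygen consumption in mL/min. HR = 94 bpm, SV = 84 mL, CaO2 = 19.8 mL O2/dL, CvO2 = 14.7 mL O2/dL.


CO = HR*SV = 94*84/1000 = 7.896 L/min
a-v O2 diff = 19.8 - 14.7 = 5.1 mL/dL
VO2 = CO * (CaO2-CvO2) * 10 dL/L
VO2 = 7.896 * 5.1 * 10
VO2 = 402.7 mL/min


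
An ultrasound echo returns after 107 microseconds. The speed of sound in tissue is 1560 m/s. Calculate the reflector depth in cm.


depth = c * t / 2
t = 107 us = 1.0700e-04 s
depth = 1560 * 1.0700e-04 / 2
depth = 0.08346 m = 8.346 cm


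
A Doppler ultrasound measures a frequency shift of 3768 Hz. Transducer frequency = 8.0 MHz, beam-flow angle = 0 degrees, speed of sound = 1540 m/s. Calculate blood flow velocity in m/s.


v = fd * c / (2 * f0 * cos(theta))
v = 3768 * 1540 / (2 * 8.0000e+06 * cos(0))
v = 0.3627 m/s


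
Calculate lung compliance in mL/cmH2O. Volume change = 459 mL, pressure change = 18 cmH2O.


C = dV / dP
C = 459 / 18
C = 25.5 mL/cmH2O


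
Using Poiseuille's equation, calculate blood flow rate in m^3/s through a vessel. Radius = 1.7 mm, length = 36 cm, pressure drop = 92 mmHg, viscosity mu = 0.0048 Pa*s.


Q = pi*r^4*dP / (8*mu*L)
r = 0.0017 m, L = 0.36 m
dP = 92 mmHg = 12265.624 Pa
Q = 2.3281e-05 m^3/s


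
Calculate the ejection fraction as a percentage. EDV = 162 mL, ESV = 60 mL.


SV = EDV - ESV = 162 - 60 = 102 mL
EF = SV/EDV * 100 = 102/162 * 100
EF = 62.96%


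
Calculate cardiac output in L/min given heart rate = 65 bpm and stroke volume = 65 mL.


CO = HR * SV
CO = 65 * 65 / 1000
CO = 4.225 L/min


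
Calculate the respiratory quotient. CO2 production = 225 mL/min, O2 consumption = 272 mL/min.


RQ = VCO2 / VO2
RQ = 225 / 272
RQ = 0.8272


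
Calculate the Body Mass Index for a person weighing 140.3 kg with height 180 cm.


BMI = weight / height^2
height = 180 cm = 1.8 m
BMI = 140.3 / 1.8^2
BMI = 43.3 kg/m^2


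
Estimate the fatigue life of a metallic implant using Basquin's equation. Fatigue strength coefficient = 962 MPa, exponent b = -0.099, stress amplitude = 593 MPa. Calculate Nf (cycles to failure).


sigma_a = sigma_f' * (2Nf)^b
2Nf = (sigma_a/sigma_f')^(1/b)
2Nf = (593/962)^(1/-0.099)
2Nf = 132.56475
Nf = 66.28


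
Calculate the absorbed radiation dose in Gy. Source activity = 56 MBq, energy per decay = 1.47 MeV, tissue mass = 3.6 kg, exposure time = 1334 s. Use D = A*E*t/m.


A = 56 MBq = 5.6000e+07 Bq
E = 1.47 MeV = 2.35494e-13 J
D = A*E*t/m = 5.6000e+07*2.35494e-13*1334/3.6
D = 0.004887 Gy


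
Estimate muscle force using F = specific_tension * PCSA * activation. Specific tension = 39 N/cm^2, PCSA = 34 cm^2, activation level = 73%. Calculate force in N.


F = sigma * PCSA * activation
F = 39 * 34 * 0.73
F = 968 N


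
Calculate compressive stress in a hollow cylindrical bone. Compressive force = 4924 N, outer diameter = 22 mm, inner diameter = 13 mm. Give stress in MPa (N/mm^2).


A = pi*(r_o^2 - r_i^2)
r_o = 11 mm, r_i = 6.5 mm
A = 247.4 mm^2
sigma = F/A = 4924 / 247.4
sigma = 19.9 MPa


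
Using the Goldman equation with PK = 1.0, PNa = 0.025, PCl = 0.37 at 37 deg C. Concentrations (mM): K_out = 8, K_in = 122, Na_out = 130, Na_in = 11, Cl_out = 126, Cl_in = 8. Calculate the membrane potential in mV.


Vm = (RT/F)*ln((PK*Ko + PNa*Nao + PCl*Cli)/(PK*Ki + PNa*Nai + PCl*Clo))
Numer = 14.21, Denom = 168.895
Vm = -66.15 mV


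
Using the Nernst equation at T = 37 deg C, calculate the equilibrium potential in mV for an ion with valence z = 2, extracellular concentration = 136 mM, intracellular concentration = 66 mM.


E = (RT/(zF)) * ln(C_out/C_in)
T = 37 + 273.15 = 310.15 K
E = (8.314 * 310.15 / (2 * 96485)) * ln(136/66)
E = 9.661 mV


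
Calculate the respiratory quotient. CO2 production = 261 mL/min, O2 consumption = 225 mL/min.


RQ = VCO2 / VO2
RQ = 261 / 225
RQ = 1.16


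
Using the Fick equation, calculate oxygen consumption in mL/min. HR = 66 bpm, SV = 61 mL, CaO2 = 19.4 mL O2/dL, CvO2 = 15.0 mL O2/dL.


CO = HR*SV = 66*61/1000 = 4.026 L/min
a-v O2 diff = 19.4 - 15.0 = 4.4 mL/dL
VO2 = CO * (CaO2-CvO2) * 10 dL/L
VO2 = 4.026 * 4.4 * 10
VO2 = 177.1 mL/min


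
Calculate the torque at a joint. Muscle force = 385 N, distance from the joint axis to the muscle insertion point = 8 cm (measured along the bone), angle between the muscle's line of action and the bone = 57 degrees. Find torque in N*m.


Torque = F * d * sin(theta)   (moment arm = d*sin(theta))
d = 8 cm = 0.08 m
Torque = 385 * 0.08 * sin(57)
Torque = 25.83 N*m


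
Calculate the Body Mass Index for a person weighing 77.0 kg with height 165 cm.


BMI = weight / height^2
height = 165 cm = 1.65 m
BMI = 77.0 / 1.65^2
BMI = 28.28 kg/m^2


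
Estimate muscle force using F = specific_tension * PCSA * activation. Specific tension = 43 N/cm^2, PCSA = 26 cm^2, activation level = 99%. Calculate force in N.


F = sigma * PCSA * activation
F = 43 * 26 * 0.99
F = 1107 N
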